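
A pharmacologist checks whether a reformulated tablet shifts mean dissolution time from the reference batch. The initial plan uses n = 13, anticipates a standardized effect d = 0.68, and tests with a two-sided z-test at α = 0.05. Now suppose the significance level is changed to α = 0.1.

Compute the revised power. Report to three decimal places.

δ = d·√n = 0.68 × √13 = 2.4518 (unchanged). New critical value: z_{0.05} = 1.645.
Revised power = Φ(δ − 1.645) + Φ(−δ − 1.645) = Φ(0.807) + Φ(-4.097) = 0.7901 + 0.0000 = 0.7902.

Power ≈ 0.790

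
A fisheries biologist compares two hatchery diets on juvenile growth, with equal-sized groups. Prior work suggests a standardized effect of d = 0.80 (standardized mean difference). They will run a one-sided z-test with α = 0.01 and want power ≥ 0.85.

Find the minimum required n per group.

For power 0.85 need Φ(δ − z_{0.01}) = 0.85, so δ = z_{0.01} + z_{0.15} = 2.326 + 1.036 = 3.363.
δ = d·√(n/2) ⇒ n = 2(δ/d)² = 2 × (3.363 / 0.80)² = 35.34.
Rounding up, n = 36 per group.

n = 36 per group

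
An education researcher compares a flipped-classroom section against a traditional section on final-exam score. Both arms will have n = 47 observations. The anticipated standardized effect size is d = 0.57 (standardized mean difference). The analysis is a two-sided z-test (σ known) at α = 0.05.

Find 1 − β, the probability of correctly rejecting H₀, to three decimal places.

Power ≈ 0.789

Noncentrality parameter: δ = d·√(n/2) = 0.57 × √(47/2) = 2.7632
Critical value for a two-sided test at α = 0.05: z_{α/2} = 1.960.
Power = Φ(δ − 1.960) + Φ(−δ − 1.960) = Φ(0.803) + Φ(-4.723) = 0.7891 + 0.0000 = 0.7891.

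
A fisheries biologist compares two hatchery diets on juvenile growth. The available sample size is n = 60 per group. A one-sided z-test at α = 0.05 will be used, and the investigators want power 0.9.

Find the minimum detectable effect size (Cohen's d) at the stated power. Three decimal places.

Required noncentrality: δ = z_{0.05} + z_{0.10} = 1.645 + 1.282 = 2.926.
δ = d·√(n/2) ⇒ d = δ/√(n/2) = 2.926/√(60/2) = 0.5343.

d ≈ 0.534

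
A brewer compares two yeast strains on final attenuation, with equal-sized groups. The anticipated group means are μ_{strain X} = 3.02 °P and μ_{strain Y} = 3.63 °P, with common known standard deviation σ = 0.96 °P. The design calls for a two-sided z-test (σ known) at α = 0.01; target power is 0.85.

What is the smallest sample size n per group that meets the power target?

Standardized effect: d = |μ_{strain X} − μ_{strain Y}| / σ = |3.02 − 3.63| / 0.96 = 0.6354
Set Φ(δ − 2.576) = 0.85; then δ − 2.576 = Φ⁻¹(0.85) = 1.036, giving δ = 3.612.
(Ignoring the negligible lower-tail rejection probability gives the usual closed-form inversion.)
δ = d·√(n/2) ⇒ n = 2(δ/d)² = 2 × (3.612 / 0.6354)² = 64.64.
Rounding up, n = 65 per group.

n = 65 per group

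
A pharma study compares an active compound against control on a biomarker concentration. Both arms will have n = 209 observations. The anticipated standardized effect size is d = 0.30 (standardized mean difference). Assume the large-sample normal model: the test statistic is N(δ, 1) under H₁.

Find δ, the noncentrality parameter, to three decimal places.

δ = d·√(n/2) = 0.30 × √(209/2) = 3.0668

δ ≈ 3.067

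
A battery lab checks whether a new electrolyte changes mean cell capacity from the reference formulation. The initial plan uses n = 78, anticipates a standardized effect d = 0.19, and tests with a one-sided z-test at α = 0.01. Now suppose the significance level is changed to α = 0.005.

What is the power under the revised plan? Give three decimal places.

δ = d·√n = 0.19 × √78 = 1.6780 (unchanged). New critical value: z_{0.005} = 2.576.
Revised power = P(Z > 2.576 − δ) = Φ(-0.898) = 0.1846.

Power ≈ 0.185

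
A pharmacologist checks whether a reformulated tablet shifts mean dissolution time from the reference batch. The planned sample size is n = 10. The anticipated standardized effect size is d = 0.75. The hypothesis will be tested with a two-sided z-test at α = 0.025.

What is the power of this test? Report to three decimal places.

Noncentrality parameter: δ = d·√n = 0.75 × √10 = 2.3717
Critical value for a two-sided test at α = 0.025: z_{α/2} = 2.241.
Power = Φ(δ − 2.241) + Φ(−δ − 2.241) = Φ(0.130) + Φ(-4.613) = 0.5518 + 0.0000 = 0.5518.

Power ≈ 0.552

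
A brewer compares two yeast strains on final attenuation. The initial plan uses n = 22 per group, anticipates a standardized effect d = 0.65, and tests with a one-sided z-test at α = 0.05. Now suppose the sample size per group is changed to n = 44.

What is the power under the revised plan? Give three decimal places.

With n = 44 per group: δ = d·√(n/2) = 0.65 × √(44/2) = 3.0488. Critical value z_{0.05} = 1.645.
Revised power = Φ(δ − 1.645) = Φ(1.404) = 0.9198.

Power ≈ 0.920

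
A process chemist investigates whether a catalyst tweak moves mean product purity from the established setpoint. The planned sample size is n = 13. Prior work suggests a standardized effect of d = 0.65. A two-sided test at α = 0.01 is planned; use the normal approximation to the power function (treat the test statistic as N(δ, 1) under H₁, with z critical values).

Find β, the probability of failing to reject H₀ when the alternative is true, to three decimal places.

Noncentrality parameter: δ = d·√n = 0.65 × √13 = 2.3436
Critical value for a two-sided test at α = 0.01: z_{α/2} = 2.576.
Power = Φ(δ − 2.576) + Φ(−δ − 2.576) = Φ(-0.232) + Φ(-4.919) = 0.4082 + 0.0000 = 0.4082.
Type II error: β = 1 − power = 1 − 0.4082 = 0.5918.

β ≈ 0.592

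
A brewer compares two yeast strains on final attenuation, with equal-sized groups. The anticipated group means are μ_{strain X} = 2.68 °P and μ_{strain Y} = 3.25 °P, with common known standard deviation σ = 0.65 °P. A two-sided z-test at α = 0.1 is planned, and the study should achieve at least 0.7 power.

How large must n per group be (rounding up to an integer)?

n = 13 per group

Standardized effect: d = |μ_{strain X} − μ_{strain Y}| / σ = |2.68 − 3.25| / 0.65 = 0.8769
Set Φ(δ − 1.645) = 0.7; then δ − 1.645 = Φ⁻¹(0.7) = 0.524, giving δ = 2.169.
(Ignoring the negligible lower-tail rejection probability gives the usual closed-form inversion.)
δ = d·√(n/2) ⇒ n = 2(δ/d)² = 2 × (2.169 / 0.8769)² = 12.24.
Rounding up, n = 13 per group.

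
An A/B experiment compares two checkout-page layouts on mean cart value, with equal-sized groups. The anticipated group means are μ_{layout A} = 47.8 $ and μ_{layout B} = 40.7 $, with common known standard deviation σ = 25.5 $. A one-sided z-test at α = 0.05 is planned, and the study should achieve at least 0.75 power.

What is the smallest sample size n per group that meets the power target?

Standardized effect: d = |μ_{layout A} − μ_{layout B}| / σ = |47.8 − 40.7| / 25.5 = 0.2784
For power 0.75 need Φ(δ − z_{0.05}) = 0.75, so δ = z_{0.05} + z_{0.25} = 1.645 + 0.674 = 2.319.
δ = d·√(n/2) ⇒ n = 2(δ/d)² = 2 × (2.319 / 0.2784)² = 138.78.
Rounding up, n = 139 per group.

n = 139 per group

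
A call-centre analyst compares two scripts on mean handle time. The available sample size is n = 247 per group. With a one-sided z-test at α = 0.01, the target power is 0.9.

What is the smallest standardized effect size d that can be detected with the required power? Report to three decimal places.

Required noncentrality: δ = z_{0.01} + z_{0.10} = 2.326 + 1.282 = 3.608.
δ = d·√(n/2) ⇒ d = δ/√(n/2) = 3.608/√(247/2) = 0.3247.

d ≈ 0.325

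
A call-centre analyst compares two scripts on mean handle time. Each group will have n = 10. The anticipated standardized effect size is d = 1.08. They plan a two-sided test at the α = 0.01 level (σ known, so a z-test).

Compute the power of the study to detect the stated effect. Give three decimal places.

Noncentrality parameter: δ = d·√(n/2) = 1.08 × √(10/2) = 2.4150
Critical value for a two-sided test at α = 0.01: z_{α/2} = 2.576.
Power = Φ(δ − 2.576) + Φ(−δ − 2.576) = Φ(-0.161) + Φ(-4.991) = 0.4361 + 0.0000 = 0.4361.

Power ≈ 0.436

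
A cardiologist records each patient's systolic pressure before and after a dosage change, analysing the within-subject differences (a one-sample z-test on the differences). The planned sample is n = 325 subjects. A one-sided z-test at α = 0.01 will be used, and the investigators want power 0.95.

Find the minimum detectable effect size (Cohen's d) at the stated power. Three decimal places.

Required noncentrality: δ = z_{0.01} + z_{0.05} = 2.326 + 1.645 = 3.971.
δ = d·√n ⇒ d = δ/√n = 3.971/√325 = 0.2203.

d ≈ 0.220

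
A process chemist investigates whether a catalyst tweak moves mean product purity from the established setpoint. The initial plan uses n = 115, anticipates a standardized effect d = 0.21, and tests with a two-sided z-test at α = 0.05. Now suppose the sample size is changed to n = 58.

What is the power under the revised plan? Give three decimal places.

Power ≈ 0.359

With n = 58: δ = d·√n = 0.21 × √58 = 1.5993. Critical value z_{0.025} = 1.960.
Revised power = Φ(δ − 1.960) + Φ(−δ − 1.960) = Φ(-0.361) + Φ(-3.559) = 0.3592 + 0.0002 = 0.3594.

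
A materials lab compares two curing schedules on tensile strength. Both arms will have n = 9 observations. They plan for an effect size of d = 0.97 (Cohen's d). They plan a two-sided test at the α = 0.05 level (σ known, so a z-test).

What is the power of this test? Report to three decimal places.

Noncentrality parameter: δ = d·√(n/2) = 0.97 × √(9/2) = 2.0577
Two-sided α = 0.05 → critical value z_{0.025} = 1.960.
Power = Φ(δ − 1.960) + Φ(−δ − 1.960) = Φ(0.098) + Φ(-4.018) = 0.5389 + 0.0000 = 0.5390.

Power ≈ 0.539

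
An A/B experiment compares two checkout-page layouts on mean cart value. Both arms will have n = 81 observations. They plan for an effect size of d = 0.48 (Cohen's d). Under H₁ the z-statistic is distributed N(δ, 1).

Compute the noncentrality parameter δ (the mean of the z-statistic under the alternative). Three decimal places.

The noncentrality parameter scales effect size by the design's sample-size factor: δ = d·√(n/2) = 0.48 × √(81/2) = 3.0547

δ ≈ 3.055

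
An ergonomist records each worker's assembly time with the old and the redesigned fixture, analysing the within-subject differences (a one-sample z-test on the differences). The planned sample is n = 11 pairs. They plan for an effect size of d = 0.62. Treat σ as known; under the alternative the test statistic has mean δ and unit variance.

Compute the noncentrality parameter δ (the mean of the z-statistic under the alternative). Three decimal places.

δ ≈ 2.056

δ = d·√n = 0.62 × √11 = 2.0563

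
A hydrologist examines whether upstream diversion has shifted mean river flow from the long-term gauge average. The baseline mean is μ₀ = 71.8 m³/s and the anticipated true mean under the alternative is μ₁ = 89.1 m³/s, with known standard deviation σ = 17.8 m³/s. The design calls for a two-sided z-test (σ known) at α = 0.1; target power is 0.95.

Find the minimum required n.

Standardized effect: d = |μ₁ − μ₀| / σ = |89.1 − 71.8| / 17.8 = 0.9719
For power 0.95 need Φ(δ − z_{0.05}) = 0.95, so δ = z_{0.05} + z_{0.05} = 1.645 + 1.645 = 3.290.
(For δ > 0 the lower-tail rejection region contributes negligibly to power, so the one-term inversion is standard.)
δ = d·√n ⇒ n = (δ/d)² = (3.290 / 0.9719)² = 11.46.
Round up to the next whole unit.

n = 12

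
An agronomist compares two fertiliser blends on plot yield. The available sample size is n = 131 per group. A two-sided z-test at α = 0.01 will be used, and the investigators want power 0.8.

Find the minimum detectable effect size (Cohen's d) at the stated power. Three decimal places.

d ≈ 0.422

Need Φ(δ − 2.576) = 0.8, so δ = 2.576 + 0.842 = 3.417.
(Lower-tail contribution to power is negligible for δ > 0.)
δ = d·√(n/2) ⇒ d = δ/√(n/2) = 3.417/√(131/2) = 0.4223.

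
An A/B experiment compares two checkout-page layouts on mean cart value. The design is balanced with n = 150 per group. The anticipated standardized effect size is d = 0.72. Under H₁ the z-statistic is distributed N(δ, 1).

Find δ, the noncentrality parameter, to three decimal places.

The noncentrality parameter scales effect size by the design's sample-size factor: δ = d·√(n/2) = 0.72 × √(150/2) = 6.2354

δ ≈ 6.235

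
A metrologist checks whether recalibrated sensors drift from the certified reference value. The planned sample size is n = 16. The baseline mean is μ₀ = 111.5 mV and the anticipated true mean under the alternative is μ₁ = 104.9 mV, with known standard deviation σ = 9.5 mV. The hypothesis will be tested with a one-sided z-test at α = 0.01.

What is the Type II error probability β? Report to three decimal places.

Standardized effect: d = |μ₁ − μ₀| / σ = |104.9 − 111.5| / 9.5 = 0.6947
Noncentrality parameter: δ = d·√n = 0.6947 × √16 = 2.7789
Critical value for a one-sided test at α = 0.01: z_α = 2.326.
Power = Φ(δ − 2.326) = Φ(0.453) = 0.6746.
Type II error: β = 1 − power = 1 − 0.6746 = 0.3254.

β ≈ 0.325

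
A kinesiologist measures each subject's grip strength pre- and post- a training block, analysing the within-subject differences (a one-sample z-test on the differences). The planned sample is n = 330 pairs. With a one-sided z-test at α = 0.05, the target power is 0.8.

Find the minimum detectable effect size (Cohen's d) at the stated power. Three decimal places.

Need Φ(δ − 1.645) = 0.8, so δ = 1.645 + 0.842 = 2.486.
δ = d·√n ⇒ d = δ/√n = 2.486/√330 = 0.1369.

d ≈ 0.137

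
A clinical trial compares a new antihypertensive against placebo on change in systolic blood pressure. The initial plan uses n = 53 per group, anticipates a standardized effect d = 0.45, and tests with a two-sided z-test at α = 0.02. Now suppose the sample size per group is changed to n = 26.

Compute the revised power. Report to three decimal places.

Power ≈ 0.241

With n = 26 per group: δ = d·√(n/2) = 0.45 × √(26/2) = 1.6225. Critical value z_{0.01} = 2.326.
Revised power = Φ(δ − 2.326) + Φ(−δ − 2.326) = Φ(-0.704) + Φ(-3.949) = 0.2408 + 0.0000 = 0.2408.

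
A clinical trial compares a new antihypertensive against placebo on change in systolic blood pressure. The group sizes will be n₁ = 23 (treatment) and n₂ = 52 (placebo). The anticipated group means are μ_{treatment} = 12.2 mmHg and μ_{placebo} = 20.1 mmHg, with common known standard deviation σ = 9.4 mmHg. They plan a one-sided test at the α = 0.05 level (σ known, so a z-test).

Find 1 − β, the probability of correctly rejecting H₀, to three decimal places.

Power ≈ 0.956

Standardized effect: d = |μ_{treatment} − μ_{placebo}| / σ = |12.2 − 20.1| / 9.4 = 0.8404
Noncentrality parameter: δ = d / √(1/n₁ + 1/n₂) = 0.8404 / √(1/23 + 1/52) = 3.3561
One-sided α = 0.05 → critical value z_{0.05} = 1.645.
Power = P(Z > 1.645 − δ) = Φ(1.711) = 0.9565.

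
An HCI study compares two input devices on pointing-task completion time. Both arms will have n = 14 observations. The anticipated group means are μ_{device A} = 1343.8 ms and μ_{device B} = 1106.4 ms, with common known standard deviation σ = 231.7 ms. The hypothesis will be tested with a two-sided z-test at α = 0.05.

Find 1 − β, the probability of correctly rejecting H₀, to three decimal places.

Standardized effect: d = |μ_{device A} − μ_{device B}| / σ = |1343.8 − 1106.4| / 231.7 = 1.0246
Noncentrality parameter: δ = d·√(n/2) = 1.0246 × √(14/2) = 2.7108
Two-sided α = 0.05 → critical value z_{0.025} = 1.960.
Power = Φ(δ − 1.960) + Φ(−δ − 1.960) = Φ(0.751) + Φ(-4.671) = 0.7736 + 0.0000 = 0.7736.

Power ≈ 0.774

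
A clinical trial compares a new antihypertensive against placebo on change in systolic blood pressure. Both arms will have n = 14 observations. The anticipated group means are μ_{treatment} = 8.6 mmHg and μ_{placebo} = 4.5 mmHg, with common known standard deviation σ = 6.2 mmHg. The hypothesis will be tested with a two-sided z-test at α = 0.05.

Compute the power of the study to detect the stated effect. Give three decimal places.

Standardized effect: d = |μ_{treatment} − μ_{placebo}| / σ = |8.6 − 4.5| / 6.2 = 0.6613
Noncentrality parameter: δ = d·√(n/2) = 0.6613 × √(14/2) = 1.7496
Two-sided α = 0.05 → critical value z_{0.025} = 1.960.
Power = Φ(δ − 1.960) + Φ(−δ − 1.960) = Φ(-0.210) + Φ(-3.710) = 0.4167 + 0.0001 = 0.4168.

Power ≈ 0.417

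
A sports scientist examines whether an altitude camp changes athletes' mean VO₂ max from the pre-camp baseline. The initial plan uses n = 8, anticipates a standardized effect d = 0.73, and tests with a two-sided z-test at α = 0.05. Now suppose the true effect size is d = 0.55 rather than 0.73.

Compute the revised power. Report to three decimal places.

With d = 0.55: δ = d·√n = 0.55 × √8 = 1.5556. Critical value z_{0.025} = 1.960.
Revised power = Φ(δ − 1.960) + Φ(−δ − 1.960) = Φ(-0.404) + Φ(-3.516) = 0.3430 + 0.0002 = 0.3432.

Power ≈ 0.343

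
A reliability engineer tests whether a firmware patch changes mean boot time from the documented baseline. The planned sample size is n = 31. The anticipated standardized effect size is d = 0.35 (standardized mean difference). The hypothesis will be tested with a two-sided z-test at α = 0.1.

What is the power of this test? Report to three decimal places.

Power ≈ 0.620

Noncentrality parameter: δ = d·√n = 0.35 × √31 = 1.9487
Two-sided α = 0.1 → critical value z_{0.05} = 1.645.
Power = Φ(δ − 1.645) + Φ(−δ − 1.645) = Φ(0.304) + Φ(-3.594) = 0.6194 + 0.0002 = 0.6195.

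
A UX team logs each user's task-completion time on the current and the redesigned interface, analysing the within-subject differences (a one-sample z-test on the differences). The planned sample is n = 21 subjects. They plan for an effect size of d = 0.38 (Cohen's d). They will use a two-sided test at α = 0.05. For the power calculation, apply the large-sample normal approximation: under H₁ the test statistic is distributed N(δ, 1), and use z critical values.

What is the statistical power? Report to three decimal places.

Power ≈ 0.414

Noncentrality parameter: δ = d·√n = 0.38 × √21 = 1.7414
Critical value for a two-sided test at α = 0.05: z_{α/2} = 1.960.
Power = Φ(δ − 1.960) + Φ(−δ − 1.960) = Φ(-0.219) + Φ(-3.701) = 0.4135 + 0.0001 = 0.4136.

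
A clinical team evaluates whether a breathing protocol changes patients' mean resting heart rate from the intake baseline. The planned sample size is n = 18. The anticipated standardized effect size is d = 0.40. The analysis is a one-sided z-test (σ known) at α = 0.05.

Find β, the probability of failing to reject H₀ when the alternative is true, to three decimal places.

Noncentrality parameter: δ = d·√n = 0.40 × √18 = 1.6971
Critical value for a one-sided test at α = 0.05: z_α = 1.645.
Power = Φ(δ − 1.645) = Φ(0.052) = 0.5208.
Type II error: β = 1 − power = 1 − 0.5208 = 0.4792.

β ≈ 0.479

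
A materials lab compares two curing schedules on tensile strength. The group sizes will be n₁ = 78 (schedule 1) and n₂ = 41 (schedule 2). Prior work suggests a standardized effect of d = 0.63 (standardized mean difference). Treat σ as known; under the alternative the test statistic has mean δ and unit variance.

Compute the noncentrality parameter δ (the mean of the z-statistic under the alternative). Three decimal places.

The noncentrality parameter scales effect size by the design's sample-size factor: δ = d / √(1/n₁ + 1/n₂) = 0.63 / √(1/78 + 1/41) = 3.2659

δ ≈ 3.266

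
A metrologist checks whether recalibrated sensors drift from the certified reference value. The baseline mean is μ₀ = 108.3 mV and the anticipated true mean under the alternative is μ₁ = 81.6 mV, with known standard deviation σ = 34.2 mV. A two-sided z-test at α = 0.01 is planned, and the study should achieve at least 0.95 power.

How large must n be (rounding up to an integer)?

n = 30

Standardized effect: d = |μ₁ − μ₀| / σ = |81.6 − 108.3| / 34.2 = 0.7807
Set Φ(δ − 2.576) = 0.95; then δ − 2.576 = Φ⁻¹(0.95) = 1.645, giving δ = 4.221.
(For δ > 0 the lower-tail rejection region contributes negligibly to power, so the one-term inversion is standard.)
δ = d·√n ⇒ n = (δ/d)² = (4.221 / 0.7807)² = 29.23.
Rounding up, n = 30.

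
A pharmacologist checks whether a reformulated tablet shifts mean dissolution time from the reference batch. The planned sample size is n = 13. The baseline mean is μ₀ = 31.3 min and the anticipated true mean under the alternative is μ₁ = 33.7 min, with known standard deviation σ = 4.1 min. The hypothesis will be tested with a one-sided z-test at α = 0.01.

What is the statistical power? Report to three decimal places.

Power ≈ 0.415

Standardized effect: d = |μ₁ − μ₀| / σ = |33.7 − 31.3| / 4.1 = 0.5854
Noncentrality parameter: δ = d·√n = 0.5854 × √13 = 2.1106
One-sided α = 0.01 → critical value z_{0.01} = 2.326.
Power = Φ(δ − 2.326) = Φ(-0.216) = 0.4146.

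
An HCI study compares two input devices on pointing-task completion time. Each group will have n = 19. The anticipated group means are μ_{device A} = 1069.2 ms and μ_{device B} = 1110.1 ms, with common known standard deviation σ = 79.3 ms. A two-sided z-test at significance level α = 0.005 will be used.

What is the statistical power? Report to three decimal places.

Standardized effect: d = |μ_{device A} − μ_{device B}| / σ = |1069.2 − 1110.1| / 79.3 = 0.5158
Noncentrality parameter: δ = d·√(n/2) = 0.5158 × √(19/2) = 1.5897
Two-sided α = 0.005 → critical value z_{0.0025} = 2.807.
Power = Φ(δ − 2.807) + Φ(−δ − 2.807) = Φ(-1.217) + Φ(-4.397) = 0.1117 + 0.0000 = 0.1117.

Power ≈ 0.112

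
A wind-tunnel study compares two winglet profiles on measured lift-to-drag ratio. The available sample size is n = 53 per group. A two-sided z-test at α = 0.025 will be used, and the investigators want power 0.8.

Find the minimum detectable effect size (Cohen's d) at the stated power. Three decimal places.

Required noncentrality: δ = z_{0.0125} + z_{0.20} = 2.241 + 0.842 = 3.083.
(Lower-tail contribution to power is negligible for δ > 0.)
δ = d·√(n/2) ⇒ d = δ/√(n/2) = 3.083/√(53/2) = 0.5989.

d ≈ 0.599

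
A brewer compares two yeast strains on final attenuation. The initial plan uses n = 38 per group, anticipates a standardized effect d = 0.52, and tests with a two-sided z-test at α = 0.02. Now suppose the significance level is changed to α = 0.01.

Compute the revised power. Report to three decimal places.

Power ≈ 0.379

δ = d·√(n/2) = 0.52 × √(38/2) = 2.2666 (unchanged). New critical value: z_{0.005} = 2.576.
Revised power = Φ(δ − 2.576) + Φ(−δ − 2.576) = Φ(-0.309) + Φ(-4.842) = 0.3786 + 0.0000 = 0.3786.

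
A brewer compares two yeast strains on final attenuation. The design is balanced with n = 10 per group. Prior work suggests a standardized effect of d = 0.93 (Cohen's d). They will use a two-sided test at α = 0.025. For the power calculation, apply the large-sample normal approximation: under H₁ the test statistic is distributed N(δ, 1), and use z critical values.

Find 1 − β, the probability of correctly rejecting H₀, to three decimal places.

Noncentrality parameter: δ = d·√(n/2) = 0.93 × √(10/2) = 2.0795
Critical value for a two-sided test at α = 0.025: z_{α/2} = 2.241.
Power = Φ(δ − 2.241) + Φ(−δ − 2.241) = Φ(-0.162) + Φ(-4.321) = 0.4357 + 0.0000 = 0.4357.

Power ≈ 0.436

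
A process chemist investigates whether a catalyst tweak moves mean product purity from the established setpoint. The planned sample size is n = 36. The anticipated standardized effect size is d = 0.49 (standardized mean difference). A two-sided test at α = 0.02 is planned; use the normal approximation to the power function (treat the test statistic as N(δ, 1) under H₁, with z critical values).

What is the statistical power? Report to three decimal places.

Noncentrality parameter: δ = d·√n = 0.49 × √36 = 2.9400
Two-sided α = 0.02 → critical value z_{0.01} = 2.326.
Power = Φ(δ − 2.326) + Φ(−δ − 2.326) = Φ(0.614) + Φ(-5.266) = 0.7303 + 0.0000 = 0.7303.

Power ≈ 0.730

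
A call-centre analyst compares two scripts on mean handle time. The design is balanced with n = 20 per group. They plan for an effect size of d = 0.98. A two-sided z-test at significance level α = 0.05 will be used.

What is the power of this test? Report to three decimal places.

Noncentrality parameter: δ = d·√(n/2) = 0.98 × √(20/2) = 3.0990
Critical value for a two-sided test at α = 0.05: z_{α/2} = 1.960.
Power = Φ(δ − 1.960) + Φ(−δ − 1.960) = Φ(1.139) + Φ(-5.059) = 0.8727 + 0.0000 = 0.8727.

Power ≈ 0.873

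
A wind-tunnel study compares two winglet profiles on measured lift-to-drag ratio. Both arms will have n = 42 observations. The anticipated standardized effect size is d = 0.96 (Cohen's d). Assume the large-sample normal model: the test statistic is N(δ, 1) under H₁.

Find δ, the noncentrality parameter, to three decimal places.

δ ≈ 4.399

The noncentrality parameter scales effect size by the design's sample-size factor: δ = d·√(n/2) = 0.96 × √(42/2) = 4.3993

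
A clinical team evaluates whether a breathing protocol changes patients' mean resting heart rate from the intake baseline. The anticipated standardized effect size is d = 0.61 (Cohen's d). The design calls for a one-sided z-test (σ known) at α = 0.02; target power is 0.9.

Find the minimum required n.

For power 0.9 need Φ(δ − z_{0.02}) = 0.9, so δ = z_{0.02} + z_{0.10} = 2.054 + 1.282 = 3.335.
δ = d·√n ⇒ n = (δ/d)² = (3.335 / 0.61)² = 29.90.
Rounding up, n = 30.

n = 30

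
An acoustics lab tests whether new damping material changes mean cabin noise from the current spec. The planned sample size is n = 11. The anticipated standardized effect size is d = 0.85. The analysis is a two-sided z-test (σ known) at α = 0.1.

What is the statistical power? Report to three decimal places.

Noncentrality parameter: δ = d·√n = 0.85 × √11 = 2.8191
Two-sided α = 0.1 → critical value z_{0.05} = 1.645.
Power = Φ(δ − 1.645) + Φ(−δ − 1.645) = Φ(1.174) + Φ(-4.464) = 0.8799 + 0.0000 = 0.8799.

Power ≈ 0.880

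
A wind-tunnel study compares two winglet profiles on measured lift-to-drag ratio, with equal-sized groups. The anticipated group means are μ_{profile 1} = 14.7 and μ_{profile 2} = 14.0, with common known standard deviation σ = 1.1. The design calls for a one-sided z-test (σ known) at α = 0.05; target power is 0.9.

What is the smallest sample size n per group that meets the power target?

Standardized effect: d = |μ_{profile 1} − μ_{profile 2}| / σ = |14.7 − 14.0| / 1.1 = 0.6364
For power 0.9 need Φ(δ − z_{0.05}) = 0.9, so δ = z_{0.05} + z_{0.10} = 1.645 + 1.282 = 2.926.
δ = d·√(n/2) ⇒ n = 2(δ/d)² = 2 × (2.926 / 0.6364)² = 42.29.
Rounding up, n = 43 per group.

n = 43 per group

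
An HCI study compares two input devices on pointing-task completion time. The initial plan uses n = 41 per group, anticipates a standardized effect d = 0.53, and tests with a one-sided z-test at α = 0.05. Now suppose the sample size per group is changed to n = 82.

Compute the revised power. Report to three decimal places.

With n = 82 per group: δ = d·√(n/2) = 0.53 × √(82/2) = 3.3937. Critical value z_{0.05} = 1.645.
Revised power = P(Z > 1.645 − δ) = Φ(1.749) = 0.9598.

Power ≈ 0.960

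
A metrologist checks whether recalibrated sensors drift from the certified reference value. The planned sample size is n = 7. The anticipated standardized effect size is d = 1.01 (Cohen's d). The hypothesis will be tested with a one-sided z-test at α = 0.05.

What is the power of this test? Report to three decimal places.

Power ≈ 0.848

Noncentrality parameter: δ = d·√n = 1.01 × √7 = 2.6722
One-sided α = 0.05 → critical value z_{0.05} = 1.645.
Power = P(Z > 1.645 − δ) = Φ(1.027) = 0.8479.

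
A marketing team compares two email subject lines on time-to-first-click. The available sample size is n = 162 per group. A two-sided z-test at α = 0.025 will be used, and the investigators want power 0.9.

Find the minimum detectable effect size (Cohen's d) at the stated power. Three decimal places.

Required noncentrality: δ = z_{0.0125} + z_{0.10} = 2.241 + 1.282 = 3.523.
(The second rejection-region term Φ(−δ − z_{α/2}) is negligible and dropped.)
δ = d·√(n/2) ⇒ d = δ/√(n/2) = 3.523/√(162/2) = 0.3914.

d ≈ 0.391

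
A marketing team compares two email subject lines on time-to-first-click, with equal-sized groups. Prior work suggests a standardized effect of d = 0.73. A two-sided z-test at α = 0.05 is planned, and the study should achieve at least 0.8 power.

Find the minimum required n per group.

n = 30 per group

Set Φ(δ − 1.960) = 0.8; then δ − 1.960 = Φ⁻¹(0.8) = 0.842, giving δ = 2.802.
(For δ > 0 the lower-tail rejection region contributes negligibly to power, so the one-term inversion is standard.)
δ = d·√(n/2) ⇒ n = 2(δ/d)² = 2 × (2.802 / 0.73)² = 29.46.
Round up to the next whole unit.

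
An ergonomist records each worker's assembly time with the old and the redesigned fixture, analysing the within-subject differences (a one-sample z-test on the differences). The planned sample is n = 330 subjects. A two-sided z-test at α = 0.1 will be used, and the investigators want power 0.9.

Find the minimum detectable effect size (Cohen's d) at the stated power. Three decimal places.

d ≈ 0.161

Need Φ(δ − 1.645) = 0.9, so δ = 1.645 + 1.282 = 2.926.
(The second rejection-region term Φ(−δ − z_{α/2}) is negligible and dropped.)
δ = d·√n ⇒ d = δ/√n = 2.926/√330 = 0.1611.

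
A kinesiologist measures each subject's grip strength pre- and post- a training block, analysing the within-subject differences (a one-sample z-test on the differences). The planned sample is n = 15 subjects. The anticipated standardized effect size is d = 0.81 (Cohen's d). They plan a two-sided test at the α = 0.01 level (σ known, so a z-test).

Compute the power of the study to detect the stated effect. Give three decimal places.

Noncentrality parameter: δ = d·√n = 0.81 × √15 = 3.1371
Critical value for a two-sided test at α = 0.01: z_{α/2} = 2.576.
Power = Φ(δ − 2.576) + Φ(−δ − 2.576) = Φ(0.561) + Φ(-5.713) = 0.7127 + 0.0000 = 0.7127.

Power ≈ 0.713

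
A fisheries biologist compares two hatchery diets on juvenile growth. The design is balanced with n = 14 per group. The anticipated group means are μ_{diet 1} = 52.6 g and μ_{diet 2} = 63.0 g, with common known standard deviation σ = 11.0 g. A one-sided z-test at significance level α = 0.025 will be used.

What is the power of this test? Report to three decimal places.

Power ≈ 0.706

Standardized effect: d = |μ_{diet 1} − μ_{diet 2}| / σ = |52.6 − 63.0| / 11.0 = 0.9455
Noncentrality parameter: δ = d·√(n/2) = 0.9455 × √(14/2) = 2.5014
One-sided α = 0.025 → critical value z_{0.025} = 1.960.
Power = P(Z > 1.960 − δ) = Φ(0.541) = 0.7059.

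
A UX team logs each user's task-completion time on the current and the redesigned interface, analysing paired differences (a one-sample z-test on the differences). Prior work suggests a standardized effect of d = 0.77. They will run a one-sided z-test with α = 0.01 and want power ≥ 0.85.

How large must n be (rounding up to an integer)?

For power 0.85 need Φ(δ − z_{0.01}) = 0.85, so δ = z_{0.01} + z_{0.15} = 2.326 + 1.036 = 3.363.
δ = d·√n ⇒ n = (δ/d)² = (3.363 / 0.77)² = 19.07.
Round up to the next whole unit.

n = 20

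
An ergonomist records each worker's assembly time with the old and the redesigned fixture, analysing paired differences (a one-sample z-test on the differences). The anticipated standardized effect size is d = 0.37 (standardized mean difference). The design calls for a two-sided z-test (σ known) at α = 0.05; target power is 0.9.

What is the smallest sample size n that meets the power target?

n = 77

For power 0.9 need Φ(δ − z_{0.025}) = 0.9, so δ = z_{0.025} + z_{0.10} = 1.960 + 1.282 = 3.242.
(Ignoring the negligible lower-tail rejection probability gives the usual closed-form inversion.)
δ = d·√n ⇒ n = (δ/d)² = (3.242 / 0.37)² = 76.75.
Rounding up, n = 77.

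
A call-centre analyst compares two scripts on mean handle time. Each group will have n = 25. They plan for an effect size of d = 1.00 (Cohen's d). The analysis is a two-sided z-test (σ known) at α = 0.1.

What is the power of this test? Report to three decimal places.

Noncentrality parameter: δ = d·√(n/2) = 1.00 × √(25/2) = 3.5355
Two-sided α = 0.1 → critical value z_{0.05} = 1.645.
Power = Φ(δ − 1.645) + Φ(−δ − 1.645) = Φ(1.891) + Φ(-5.180) = 0.9707 + 0.0000 = 0.9707.

Power ≈ 0.971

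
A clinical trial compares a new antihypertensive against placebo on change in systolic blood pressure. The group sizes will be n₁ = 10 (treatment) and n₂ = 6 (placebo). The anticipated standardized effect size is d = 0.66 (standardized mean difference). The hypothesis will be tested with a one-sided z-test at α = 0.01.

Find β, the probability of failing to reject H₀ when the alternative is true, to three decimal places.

Noncentrality parameter: δ = d / √(1/n₁ + 1/n₂) = 0.66 / √(1/10 + 1/6) = 1.2781
One-sided α = 0.01 → critical value z_{0.01} = 2.326.
Power = Φ(δ − 2.326) = Φ(-1.048) = 0.1473.
Type II error: β = 1 − power = 1 − 0.1473 = 0.8527.

β ≈ 0.853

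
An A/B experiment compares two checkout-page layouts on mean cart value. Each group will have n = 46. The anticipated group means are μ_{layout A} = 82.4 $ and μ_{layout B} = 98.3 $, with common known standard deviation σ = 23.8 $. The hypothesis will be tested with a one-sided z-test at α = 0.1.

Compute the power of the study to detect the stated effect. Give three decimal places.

Standardized effect: d = |μ_{layout A} − μ_{layout B}| / σ = |82.4 − 98.3| / 23.8 = 0.6681
Noncentrality parameter: δ = d·√(n/2) = 0.6681 × √(46/2) = 3.2039
Critical value for a one-sided test at α = 0.1: z_α = 1.282.
Power = P(Z > 1.282 − δ) = Φ(1.922) = 0.9727.

Power ≈ 0.973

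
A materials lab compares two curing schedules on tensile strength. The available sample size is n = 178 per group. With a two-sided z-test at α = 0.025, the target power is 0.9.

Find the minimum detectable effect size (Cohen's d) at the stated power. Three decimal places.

Required noncentrality: δ = z_{0.0125} + z_{0.10} = 2.241 + 1.282 = 3.523.
(The second rejection-region term Φ(−δ − z_{α/2}) is negligible and dropped.)
δ = d·√(n/2) ⇒ d = δ/√(n/2) = 3.523/√(178/2) = 0.3734.

d ≈ 0.373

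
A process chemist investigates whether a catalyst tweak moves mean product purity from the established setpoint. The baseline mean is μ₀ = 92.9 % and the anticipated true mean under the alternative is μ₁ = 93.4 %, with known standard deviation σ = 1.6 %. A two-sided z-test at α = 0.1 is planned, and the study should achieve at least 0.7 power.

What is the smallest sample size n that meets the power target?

n = 49

Standardized effect: d = |μ₁ − μ₀| / σ = |93.4 − 92.9| / 1.6 = 0.3125
For power 0.7 need Φ(δ − z_{0.05}) = 0.7, so δ = z_{0.05} + z_{0.30} = 1.645 + 0.524 = 2.169.
(For δ > 0 the lower-tail rejection region contributes negligibly to power, so the one-term inversion is standard.)
δ = d·√n ⇒ n = (δ/d)² = (2.169 / 0.3125)² = 48.19.
Rounding up, n = 49.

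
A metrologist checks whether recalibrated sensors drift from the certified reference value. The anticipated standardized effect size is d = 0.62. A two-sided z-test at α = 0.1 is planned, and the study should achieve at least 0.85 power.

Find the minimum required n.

For power 0.85 need Φ(δ − z_{0.05}) = 0.85, so δ = z_{0.05} + z_{0.15} = 1.645 + 1.036 = 2.681.
(The Φ(−δ − z_{α/2}) term is vanishingly small for δ > 0 and is dropped in the standard sample-size formula.)
δ = d·√n ⇒ n = (δ/d)² = (2.681 / 0.62)² = 18.70.
Round up to the next whole unit.

n = 19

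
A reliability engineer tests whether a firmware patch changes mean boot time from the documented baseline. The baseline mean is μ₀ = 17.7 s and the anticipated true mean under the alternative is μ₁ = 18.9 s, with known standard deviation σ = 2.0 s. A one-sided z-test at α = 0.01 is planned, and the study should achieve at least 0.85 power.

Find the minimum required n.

n = 32

Standardized effect: d = |μ₁ − μ₀| / σ = |18.9 − 17.7| / 2.0 = 0.6000
Set Φ(δ − 2.326) = 0.85; then δ − 2.326 = Φ⁻¹(0.85) = 1.036, giving δ = 3.363.
δ = d·√n ⇒ n = (δ/d)² = (3.363 / 0.6000)² = 31.41.
Rounding up, n = 32.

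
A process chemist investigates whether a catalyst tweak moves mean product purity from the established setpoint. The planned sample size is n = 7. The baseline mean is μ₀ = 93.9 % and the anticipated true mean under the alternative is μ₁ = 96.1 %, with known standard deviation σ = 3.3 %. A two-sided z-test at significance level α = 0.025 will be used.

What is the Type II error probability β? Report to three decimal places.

Standardized effect: d = |μ₁ − μ₀| / σ = |96.1 − 93.9| / 3.3 = 0.6667
Noncentrality parameter: δ = d·√n = 0.6667 × √7 = 1.7638
Critical value for a two-sided test at α = 0.025: z_{α/2} = 2.241.
Power = Φ(δ − 2.241) + Φ(−δ − 2.241) = Φ(-0.478) + Φ(-4.005) = 0.3165 + 0.0000 = 0.3165.
Type II error: β = 1 − power = 1 − 0.3165 = 0.6835.

β ≈ 0.683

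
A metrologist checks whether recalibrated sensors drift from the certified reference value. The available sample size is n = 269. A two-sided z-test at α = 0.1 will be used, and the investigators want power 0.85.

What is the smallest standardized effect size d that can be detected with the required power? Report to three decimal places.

Need Φ(δ − 1.645) = 0.85, so δ = 1.645 + 1.036 = 2.681.
(Lower-tail contribution to power is negligible for δ > 0.)
δ = d·√n ⇒ d = δ/√n = 2.681/√269 = 0.1635.

d ≈ 0.163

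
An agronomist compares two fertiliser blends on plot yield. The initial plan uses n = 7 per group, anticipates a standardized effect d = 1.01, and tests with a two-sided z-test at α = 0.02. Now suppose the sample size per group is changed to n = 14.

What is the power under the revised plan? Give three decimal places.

Power ≈ 0.635

With n = 14 per group: δ = d·√(n/2) = 1.01 × √(14/2) = 2.6722. Critical value z_{0.01} = 2.326.
Revised power = Φ(δ − 2.326) + Φ(−δ − 2.326) = Φ(0.346) + Φ(-4.999) = 0.6353 + 0.0000 = 0.6353.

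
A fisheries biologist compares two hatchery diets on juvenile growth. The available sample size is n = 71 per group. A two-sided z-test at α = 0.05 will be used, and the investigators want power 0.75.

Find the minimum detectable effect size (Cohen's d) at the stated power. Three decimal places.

d ≈ 0.442

Need Φ(δ − 1.960) = 0.75, so δ = 1.960 + 0.674 = 2.634.
(The second rejection-region term Φ(−δ − z_{α/2}) is negligible and dropped.)
δ = d·√(n/2) ⇒ d = δ/√(n/2) = 2.634/√(71/2) = 0.4422.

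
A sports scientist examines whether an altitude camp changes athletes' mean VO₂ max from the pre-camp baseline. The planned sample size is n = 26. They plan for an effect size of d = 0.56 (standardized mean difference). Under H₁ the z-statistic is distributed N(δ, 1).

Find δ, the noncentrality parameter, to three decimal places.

δ ≈ 2.855

δ = d·√n = 0.56 × √26 = 2.8555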